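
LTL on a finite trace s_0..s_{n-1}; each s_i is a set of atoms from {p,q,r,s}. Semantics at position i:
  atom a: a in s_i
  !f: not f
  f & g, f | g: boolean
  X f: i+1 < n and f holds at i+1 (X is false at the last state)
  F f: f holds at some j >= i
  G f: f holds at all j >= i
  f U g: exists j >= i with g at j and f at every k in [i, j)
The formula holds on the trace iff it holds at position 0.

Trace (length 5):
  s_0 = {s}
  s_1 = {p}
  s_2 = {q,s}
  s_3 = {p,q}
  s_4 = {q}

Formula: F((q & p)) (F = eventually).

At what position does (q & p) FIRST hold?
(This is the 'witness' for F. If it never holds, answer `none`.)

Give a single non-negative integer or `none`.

s_0={s}: (q & p)=False q=False p=False
s_1={p}: (q & p)=False q=False p=True
s_2={q,s}: (q & p)=False q=True p=False
s_3={p,q}: (q & p)=True q=True p=True
s_4={q}: (q & p)=False q=True p=False
F((q & p)) holds; first witness at position 3.

Answer: 3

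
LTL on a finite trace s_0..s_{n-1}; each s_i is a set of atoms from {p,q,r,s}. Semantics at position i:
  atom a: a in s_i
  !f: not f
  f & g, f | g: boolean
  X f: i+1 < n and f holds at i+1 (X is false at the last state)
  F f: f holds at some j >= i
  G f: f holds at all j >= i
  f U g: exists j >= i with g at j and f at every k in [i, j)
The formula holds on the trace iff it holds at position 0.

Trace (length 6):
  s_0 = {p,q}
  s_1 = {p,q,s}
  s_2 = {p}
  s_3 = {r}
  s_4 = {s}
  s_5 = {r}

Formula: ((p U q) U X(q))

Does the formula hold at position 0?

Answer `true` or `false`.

Answer: true

Derivation:
s_0={p,q}: ((p U q) U X(q))=True (p U q)=True p=True q=True X(q)=True
s_1={p,q,s}: ((p U q) U X(q))=False (p U q)=True p=True q=True X(q)=False
s_2={p}: ((p U q) U X(q))=False (p U q)=False p=True q=False X(q)=False
s_3={r}: ((p U q) U X(q))=False (p U q)=False p=False q=False X(q)=False
s_4={s}: ((p U q) U X(q))=False (p U q)=False p=False q=False X(q)=False
s_5={r}: ((p U q) U X(q))=False (p U q)=False p=False q=False X(q)=False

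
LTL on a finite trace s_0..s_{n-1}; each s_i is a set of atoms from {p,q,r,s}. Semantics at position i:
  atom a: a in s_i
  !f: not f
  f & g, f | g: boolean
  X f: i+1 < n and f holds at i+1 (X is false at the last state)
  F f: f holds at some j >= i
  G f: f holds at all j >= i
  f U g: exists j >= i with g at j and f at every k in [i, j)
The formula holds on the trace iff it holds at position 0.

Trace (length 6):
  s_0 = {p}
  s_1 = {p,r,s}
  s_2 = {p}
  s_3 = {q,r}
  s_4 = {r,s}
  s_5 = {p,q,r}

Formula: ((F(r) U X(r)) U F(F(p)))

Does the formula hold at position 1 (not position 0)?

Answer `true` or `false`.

Answer: true

Derivation:
s_0={p}: ((F(r) U X(r)) U F(F(p)))=True (F(r) U X(r))=True F(r)=True r=False X(r)=True F(F(p))=True F(p)=True p=True
s_1={p,r,s}: ((F(r) U X(r)) U F(F(p)))=True (F(r) U X(r))=True F(r)=True r=True X(r)=False F(F(p))=True F(p)=True p=True
s_2={p}: ((F(r) U X(r)) U F(F(p)))=True (F(r) U X(r))=True F(r)=True r=False X(r)=True F(F(p))=True F(p)=True p=True
s_3={q,r}: ((F(r) U X(r)) U F(F(p)))=True (F(r) U X(r))=True F(r)=True r=True X(r)=True F(F(p))=True F(p)=True p=False
s_4={r,s}: ((F(r) U X(r)) U F(F(p)))=True (F(r) U X(r))=True F(r)=True r=True X(r)=True F(F(p))=True F(p)=True p=False
s_5={p,q,r}: ((F(r) U X(r)) U F(F(p)))=True (F(r) U X(r))=False F(r)=True r=True X(r)=False F(F(p))=True F(p)=True p=True
Evaluating at position 1: result = True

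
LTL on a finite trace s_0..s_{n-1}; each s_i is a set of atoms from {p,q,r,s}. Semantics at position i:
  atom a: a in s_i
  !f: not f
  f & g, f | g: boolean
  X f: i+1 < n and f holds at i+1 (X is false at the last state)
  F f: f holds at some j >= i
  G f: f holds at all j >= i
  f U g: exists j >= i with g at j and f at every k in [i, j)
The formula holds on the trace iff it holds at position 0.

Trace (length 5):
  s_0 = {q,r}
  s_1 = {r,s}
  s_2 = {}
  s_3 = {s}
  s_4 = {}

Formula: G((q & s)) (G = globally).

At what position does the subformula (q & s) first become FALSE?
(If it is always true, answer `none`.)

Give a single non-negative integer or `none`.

Answer: 0

Derivation:
s_0={q,r}: (q & s)=False q=True s=False
s_1={r,s}: (q & s)=False q=False s=True
s_2={}: (q & s)=False q=False s=False
s_3={s}: (q & s)=False q=False s=True
s_4={}: (q & s)=False q=False s=False
G((q & s)) holds globally = False
First violation at position 0.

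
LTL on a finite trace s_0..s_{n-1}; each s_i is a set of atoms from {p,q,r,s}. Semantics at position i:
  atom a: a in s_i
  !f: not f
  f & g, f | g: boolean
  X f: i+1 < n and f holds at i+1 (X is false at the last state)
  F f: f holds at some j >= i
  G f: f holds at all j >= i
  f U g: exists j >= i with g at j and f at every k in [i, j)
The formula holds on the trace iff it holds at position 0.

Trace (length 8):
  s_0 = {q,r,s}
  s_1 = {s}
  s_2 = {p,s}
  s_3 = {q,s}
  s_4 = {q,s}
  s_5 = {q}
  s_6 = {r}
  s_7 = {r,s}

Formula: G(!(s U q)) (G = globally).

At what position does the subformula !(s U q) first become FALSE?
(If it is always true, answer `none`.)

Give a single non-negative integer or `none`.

s_0={q,r,s}: !(s U q)=False (s U q)=True s=True q=True
s_1={s}: !(s U q)=False (s U q)=True s=True q=False
s_2={p,s}: !(s U q)=False (s U q)=True s=True q=False
s_3={q,s}: !(s U q)=False (s U q)=True s=True q=True
s_4={q,s}: !(s U q)=False (s U q)=True s=True q=True
s_5={q}: !(s U q)=False (s U q)=True s=False q=True
s_6={r}: !(s U q)=True (s U q)=False s=False q=False
s_7={r,s}: !(s U q)=True (s U q)=False s=True q=False
G(!(s U q)) holds globally = False
First violation at position 0.

Answer: 0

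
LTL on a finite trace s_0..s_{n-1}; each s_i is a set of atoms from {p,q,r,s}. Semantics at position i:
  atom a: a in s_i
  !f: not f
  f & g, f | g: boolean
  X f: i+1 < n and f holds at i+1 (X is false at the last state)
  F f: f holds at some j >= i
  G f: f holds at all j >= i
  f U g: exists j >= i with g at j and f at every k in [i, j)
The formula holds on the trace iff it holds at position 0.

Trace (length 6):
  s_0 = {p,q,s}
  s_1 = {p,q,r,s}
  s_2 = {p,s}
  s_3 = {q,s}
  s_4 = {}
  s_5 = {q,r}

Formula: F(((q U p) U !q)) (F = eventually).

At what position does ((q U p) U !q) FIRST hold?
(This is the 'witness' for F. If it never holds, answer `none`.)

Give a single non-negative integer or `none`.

Answer: 0

Derivation:
s_0={p,q,s}: ((q U p) U !q)=True (q U p)=True q=True p=True !q=False
s_1={p,q,r,s}: ((q U p) U !q)=True (q U p)=True q=True p=True !q=False
s_2={p,s}: ((q U p) U !q)=True (q U p)=True q=False p=True !q=True
s_3={q,s}: ((q U p) U !q)=False (q U p)=False q=True p=False !q=False
s_4={}: ((q U p) U !q)=True (q U p)=False q=False p=False !q=True
s_5={q,r}: ((q U p) U !q)=False (q U p)=False q=True p=False !q=False
F(((q U p) U !q)) holds; first witness at position 0.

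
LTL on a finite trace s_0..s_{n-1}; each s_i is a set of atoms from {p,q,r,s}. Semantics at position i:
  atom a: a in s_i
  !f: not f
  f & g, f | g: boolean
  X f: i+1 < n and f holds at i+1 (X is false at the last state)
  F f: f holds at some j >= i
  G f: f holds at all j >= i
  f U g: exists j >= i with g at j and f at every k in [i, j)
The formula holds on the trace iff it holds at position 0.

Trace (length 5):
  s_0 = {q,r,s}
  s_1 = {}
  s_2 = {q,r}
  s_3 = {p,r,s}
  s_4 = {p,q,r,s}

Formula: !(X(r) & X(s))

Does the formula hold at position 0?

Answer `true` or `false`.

Answer: true

Derivation:
s_0={q,r,s}: !(X(r) & X(s))=True (X(r) & X(s))=False X(r)=False r=True X(s)=False s=True
s_1={}: !(X(r) & X(s))=True (X(r) & X(s))=False X(r)=True r=False X(s)=False s=False
s_2={q,r}: !(X(r) & X(s))=False (X(r) & X(s))=True X(r)=True r=True X(s)=True s=False
s_3={p,r,s}: !(X(r) & X(s))=False (X(r) & X(s))=True X(r)=True r=True X(s)=True s=True
s_4={p,q,r,s}: !(X(r) & X(s))=True (X(r) & X(s))=False X(r)=False r=True X(s)=False s=True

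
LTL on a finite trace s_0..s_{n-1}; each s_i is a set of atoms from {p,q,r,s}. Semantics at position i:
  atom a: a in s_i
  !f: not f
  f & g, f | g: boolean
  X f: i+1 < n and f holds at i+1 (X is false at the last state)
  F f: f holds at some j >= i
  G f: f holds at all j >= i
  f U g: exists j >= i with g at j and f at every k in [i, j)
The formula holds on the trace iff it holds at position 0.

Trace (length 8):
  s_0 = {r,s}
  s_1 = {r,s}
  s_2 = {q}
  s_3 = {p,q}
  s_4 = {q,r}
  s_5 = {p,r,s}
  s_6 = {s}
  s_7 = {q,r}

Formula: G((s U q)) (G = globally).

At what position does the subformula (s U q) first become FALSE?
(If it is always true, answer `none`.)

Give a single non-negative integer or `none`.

Answer: none

Derivation:
s_0={r,s}: (s U q)=True s=True q=False
s_1={r,s}: (s U q)=True s=True q=False
s_2={q}: (s U q)=True s=False q=True
s_3={p,q}: (s U q)=True s=False q=True
s_4={q,r}: (s U q)=True s=False q=True
s_5={p,r,s}: (s U q)=True s=True q=False
s_6={s}: (s U q)=True s=True q=False
s_7={q,r}: (s U q)=True s=False q=True
G((s U q)) holds globally = True
No violation — formula holds at every position.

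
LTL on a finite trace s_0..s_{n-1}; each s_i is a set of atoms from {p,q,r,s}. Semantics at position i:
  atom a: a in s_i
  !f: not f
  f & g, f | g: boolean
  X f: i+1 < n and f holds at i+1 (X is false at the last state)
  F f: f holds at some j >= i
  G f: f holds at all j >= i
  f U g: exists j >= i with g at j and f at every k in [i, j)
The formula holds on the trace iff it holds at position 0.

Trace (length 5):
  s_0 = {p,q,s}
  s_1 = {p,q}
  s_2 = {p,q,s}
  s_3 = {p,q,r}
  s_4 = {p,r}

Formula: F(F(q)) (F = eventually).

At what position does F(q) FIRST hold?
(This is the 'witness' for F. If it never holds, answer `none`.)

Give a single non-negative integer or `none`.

Answer: 0

Derivation:
s_0={p,q,s}: F(q)=True q=True
s_1={p,q}: F(q)=True q=True
s_2={p,q,s}: F(q)=True q=True
s_3={p,q,r}: F(q)=True q=True
s_4={p,r}: F(q)=False q=False
F(F(q)) holds; first witness at position 0.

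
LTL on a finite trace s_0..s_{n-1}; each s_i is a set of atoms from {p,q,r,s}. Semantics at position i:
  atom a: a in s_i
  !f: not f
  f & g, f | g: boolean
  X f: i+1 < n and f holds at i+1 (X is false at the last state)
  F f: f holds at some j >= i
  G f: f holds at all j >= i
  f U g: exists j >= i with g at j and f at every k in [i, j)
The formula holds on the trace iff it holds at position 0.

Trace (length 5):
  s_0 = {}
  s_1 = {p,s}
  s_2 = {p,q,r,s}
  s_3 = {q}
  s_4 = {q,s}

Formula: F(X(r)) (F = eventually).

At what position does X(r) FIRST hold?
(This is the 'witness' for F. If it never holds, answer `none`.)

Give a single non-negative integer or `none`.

Answer: 1

Derivation:
s_0={}: X(r)=False r=False
s_1={p,s}: X(r)=True r=False
s_2={p,q,r,s}: X(r)=False r=True
s_3={q}: X(r)=False r=False
s_4={q,s}: X(r)=False r=False
F(X(r)) holds; first witness at position 1.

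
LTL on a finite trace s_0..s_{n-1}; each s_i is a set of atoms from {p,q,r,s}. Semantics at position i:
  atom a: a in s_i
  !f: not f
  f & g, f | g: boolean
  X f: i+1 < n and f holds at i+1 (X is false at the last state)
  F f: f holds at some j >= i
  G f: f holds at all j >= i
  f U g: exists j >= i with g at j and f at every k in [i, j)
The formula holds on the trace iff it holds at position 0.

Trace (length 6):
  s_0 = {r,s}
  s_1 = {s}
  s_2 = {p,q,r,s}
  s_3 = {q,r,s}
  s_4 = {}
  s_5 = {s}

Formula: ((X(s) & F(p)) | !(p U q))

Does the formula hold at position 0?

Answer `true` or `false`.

s_0={r,s}: ((X(s) & F(p)) | !(p U q))=True (X(s) & F(p))=True X(s)=True s=True F(p)=True p=False !(p U q)=True (p U q)=False q=False
s_1={s}: ((X(s) & F(p)) | !(p U q))=True (X(s) & F(p))=True X(s)=True s=True F(p)=True p=False !(p U q)=True (p U q)=False q=False
s_2={p,q,r,s}: ((X(s) & F(p)) | !(p U q))=True (X(s) & F(p))=True X(s)=True s=True F(p)=True p=True !(p U q)=False (p U q)=True q=True
s_3={q,r,s}: ((X(s) & F(p)) | !(p U q))=False (X(s) & F(p))=False X(s)=False s=True F(p)=False p=False !(p U q)=False (p U q)=True q=True
s_4={}: ((X(s) & F(p)) | !(p U q))=True (X(s) & F(p))=False X(s)=True s=False F(p)=False p=False !(p U q)=True (p U q)=False q=False
s_5={s}: ((X(s) & F(p)) | !(p U q))=True (X(s) & F(p))=False X(s)=False s=True F(p)=False p=False !(p U q)=True (p U q)=False q=False

Answer: true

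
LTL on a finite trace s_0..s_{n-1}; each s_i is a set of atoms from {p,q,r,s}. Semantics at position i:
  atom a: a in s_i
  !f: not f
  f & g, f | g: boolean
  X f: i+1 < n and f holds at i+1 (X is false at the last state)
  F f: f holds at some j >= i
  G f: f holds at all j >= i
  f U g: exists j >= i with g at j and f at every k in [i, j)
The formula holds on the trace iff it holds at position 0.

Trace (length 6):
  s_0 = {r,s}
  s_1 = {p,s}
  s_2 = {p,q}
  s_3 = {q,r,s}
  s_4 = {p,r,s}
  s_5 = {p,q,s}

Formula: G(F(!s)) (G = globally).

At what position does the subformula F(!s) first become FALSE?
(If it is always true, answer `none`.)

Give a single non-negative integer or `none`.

Answer: 3

Derivation:
s_0={r,s}: F(!s)=True !s=False s=True
s_1={p,s}: F(!s)=True !s=False s=True
s_2={p,q}: F(!s)=True !s=True s=False
s_3={q,r,s}: F(!s)=False !s=False s=True
s_4={p,r,s}: F(!s)=False !s=False s=True
s_5={p,q,s}: F(!s)=False !s=False s=True
G(F(!s)) holds globally = False
First violation at position 3.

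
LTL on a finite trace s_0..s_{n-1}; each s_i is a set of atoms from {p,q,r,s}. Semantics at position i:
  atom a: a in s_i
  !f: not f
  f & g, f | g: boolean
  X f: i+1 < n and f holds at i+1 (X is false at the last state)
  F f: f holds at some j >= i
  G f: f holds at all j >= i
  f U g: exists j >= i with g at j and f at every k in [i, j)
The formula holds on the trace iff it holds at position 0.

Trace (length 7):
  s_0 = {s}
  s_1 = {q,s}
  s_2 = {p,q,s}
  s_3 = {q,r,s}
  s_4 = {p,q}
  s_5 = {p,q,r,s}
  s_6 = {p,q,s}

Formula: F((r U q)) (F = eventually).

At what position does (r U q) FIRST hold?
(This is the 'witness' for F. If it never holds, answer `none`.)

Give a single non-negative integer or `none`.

Answer: 1

Derivation:
s_0={s}: (r U q)=False r=False q=False
s_1={q,s}: (r U q)=True r=False q=True
s_2={p,q,s}: (r U q)=True r=False q=True
s_3={q,r,s}: (r U q)=True r=True q=True
s_4={p,q}: (r U q)=True r=False q=True
s_5={p,q,r,s}: (r U q)=True r=True q=True
s_6={p,q,s}: (r U q)=True r=False q=True
F((r U q)) holds; first witness at position 1.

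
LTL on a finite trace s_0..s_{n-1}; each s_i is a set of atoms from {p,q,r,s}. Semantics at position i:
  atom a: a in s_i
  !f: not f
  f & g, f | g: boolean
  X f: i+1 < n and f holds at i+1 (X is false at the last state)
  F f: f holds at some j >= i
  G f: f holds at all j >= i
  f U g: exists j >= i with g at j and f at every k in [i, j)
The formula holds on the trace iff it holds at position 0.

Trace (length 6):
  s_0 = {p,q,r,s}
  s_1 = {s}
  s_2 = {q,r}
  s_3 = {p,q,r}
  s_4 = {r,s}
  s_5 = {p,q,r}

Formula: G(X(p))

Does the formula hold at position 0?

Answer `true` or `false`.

Answer: false

Derivation:
s_0={p,q,r,s}: G(X(p))=False X(p)=False p=True
s_1={s}: G(X(p))=False X(p)=False p=False
s_2={q,r}: G(X(p))=False X(p)=True p=False
s_3={p,q,r}: G(X(p))=False X(p)=False p=True
s_4={r,s}: G(X(p))=False X(p)=True p=False
s_5={p,q,r}: G(X(p))=False X(p)=False p=True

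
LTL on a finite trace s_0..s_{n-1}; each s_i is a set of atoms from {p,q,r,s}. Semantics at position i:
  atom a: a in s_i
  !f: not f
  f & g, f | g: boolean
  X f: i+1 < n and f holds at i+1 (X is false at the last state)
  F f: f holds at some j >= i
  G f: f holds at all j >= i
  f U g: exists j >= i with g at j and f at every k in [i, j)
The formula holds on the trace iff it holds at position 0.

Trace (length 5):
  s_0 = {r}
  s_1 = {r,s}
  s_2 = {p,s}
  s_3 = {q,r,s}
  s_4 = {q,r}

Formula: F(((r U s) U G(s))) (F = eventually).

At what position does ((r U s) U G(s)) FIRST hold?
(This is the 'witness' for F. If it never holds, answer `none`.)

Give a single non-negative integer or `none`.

Answer: none

Derivation:
s_0={r}: ((r U s) U G(s))=False (r U s)=True r=True s=False G(s)=False
s_1={r,s}: ((r U s) U G(s))=False (r U s)=True r=True s=True G(s)=False
s_2={p,s}: ((r U s) U G(s))=False (r U s)=True r=False s=True G(s)=False
s_3={q,r,s}: ((r U s) U G(s))=False (r U s)=True r=True s=True G(s)=False
s_4={q,r}: ((r U s) U G(s))=False (r U s)=False r=True s=False G(s)=False
F(((r U s) U G(s))) does not hold (no witness exists).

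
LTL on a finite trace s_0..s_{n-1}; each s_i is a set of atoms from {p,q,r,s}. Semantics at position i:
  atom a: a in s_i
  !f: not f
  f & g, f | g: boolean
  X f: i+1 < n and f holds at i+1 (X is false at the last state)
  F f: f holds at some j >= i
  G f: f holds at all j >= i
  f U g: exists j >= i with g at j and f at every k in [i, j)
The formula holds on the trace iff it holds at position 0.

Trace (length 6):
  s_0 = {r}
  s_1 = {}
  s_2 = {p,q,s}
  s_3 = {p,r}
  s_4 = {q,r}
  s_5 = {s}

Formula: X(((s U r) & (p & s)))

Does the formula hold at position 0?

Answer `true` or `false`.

Answer: false

Derivation:
s_0={r}: X(((s U r) & (p & s)))=False ((s U r) & (p & s))=False (s U r)=True s=False r=True (p & s)=False p=False
s_1={}: X(((s U r) & (p & s)))=True ((s U r) & (p & s))=False (s U r)=False s=False r=False (p & s)=False p=False
s_2={p,q,s}: X(((s U r) & (p & s)))=False ((s U r) & (p & s))=True (s U r)=True s=True r=False (p & s)=True p=True
s_3={p,r}: X(((s U r) & (p & s)))=False ((s U r) & (p & s))=False (s U r)=True s=False r=True (p & s)=False p=True
s_4={q,r}: X(((s U r) & (p & s)))=False ((s U r) & (p & s))=False (s U r)=True s=False r=True (p & s)=False p=False
s_5={s}: X(((s U r) & (p & s)))=False ((s U r) & (p & s))=False (s U r)=False s=True r=False (p & s)=False p=False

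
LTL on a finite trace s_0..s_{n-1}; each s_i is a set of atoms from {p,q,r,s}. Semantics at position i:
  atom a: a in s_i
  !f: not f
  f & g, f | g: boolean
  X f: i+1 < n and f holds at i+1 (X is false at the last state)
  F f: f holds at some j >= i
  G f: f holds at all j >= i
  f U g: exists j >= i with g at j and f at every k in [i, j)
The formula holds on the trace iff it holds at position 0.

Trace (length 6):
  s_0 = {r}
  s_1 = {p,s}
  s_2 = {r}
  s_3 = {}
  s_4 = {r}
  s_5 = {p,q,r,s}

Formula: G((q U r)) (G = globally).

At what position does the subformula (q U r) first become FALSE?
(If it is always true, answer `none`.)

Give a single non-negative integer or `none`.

s_0={r}: (q U r)=True q=False r=True
s_1={p,s}: (q U r)=False q=False r=False
s_2={r}: (q U r)=True q=False r=True
s_3={}: (q U r)=False q=False r=False
s_4={r}: (q U r)=True q=False r=True
s_5={p,q,r,s}: (q U r)=True q=True r=True
G((q U r)) holds globally = False
First violation at position 1.

Answer: 1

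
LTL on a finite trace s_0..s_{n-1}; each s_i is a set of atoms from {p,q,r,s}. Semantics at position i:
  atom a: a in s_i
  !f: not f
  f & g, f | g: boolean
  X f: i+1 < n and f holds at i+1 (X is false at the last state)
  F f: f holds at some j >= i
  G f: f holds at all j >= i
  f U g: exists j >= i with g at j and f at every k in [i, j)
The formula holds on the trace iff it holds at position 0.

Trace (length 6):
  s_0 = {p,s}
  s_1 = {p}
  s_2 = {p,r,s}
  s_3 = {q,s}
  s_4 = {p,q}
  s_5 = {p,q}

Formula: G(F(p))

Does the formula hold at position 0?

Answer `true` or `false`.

s_0={p,s}: G(F(p))=True F(p)=True p=True
s_1={p}: G(F(p))=True F(p)=True p=True
s_2={p,r,s}: G(F(p))=True F(p)=True p=True
s_3={q,s}: G(F(p))=True F(p)=True p=False
s_4={p,q}: G(F(p))=True F(p)=True p=True
s_5={p,q}: G(F(p))=True F(p)=True p=True

Answer: true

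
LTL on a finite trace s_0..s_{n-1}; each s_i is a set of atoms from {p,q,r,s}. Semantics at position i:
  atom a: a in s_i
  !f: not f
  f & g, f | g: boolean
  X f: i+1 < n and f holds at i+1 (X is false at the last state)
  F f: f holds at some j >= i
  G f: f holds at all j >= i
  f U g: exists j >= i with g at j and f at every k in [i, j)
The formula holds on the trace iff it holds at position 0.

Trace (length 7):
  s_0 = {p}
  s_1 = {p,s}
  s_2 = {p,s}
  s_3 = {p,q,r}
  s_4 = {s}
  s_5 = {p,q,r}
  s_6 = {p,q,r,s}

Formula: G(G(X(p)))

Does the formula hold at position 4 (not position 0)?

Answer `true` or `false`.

Answer: false

Derivation:
s_0={p}: G(G(X(p)))=False G(X(p))=False X(p)=True p=True
s_1={p,s}: G(G(X(p)))=False G(X(p))=False X(p)=True p=True
s_2={p,s}: G(G(X(p)))=False G(X(p))=False X(p)=True p=True
s_3={p,q,r}: G(G(X(p)))=False G(X(p))=False X(p)=False p=True
s_4={s}: G(G(X(p)))=False G(X(p))=False X(p)=True p=False
s_5={p,q,r}: G(G(X(p)))=False G(X(p))=False X(p)=True p=True
s_6={p,q,r,s}: G(G(X(p)))=False G(X(p))=False X(p)=False p=True
Evaluating at position 4: result = False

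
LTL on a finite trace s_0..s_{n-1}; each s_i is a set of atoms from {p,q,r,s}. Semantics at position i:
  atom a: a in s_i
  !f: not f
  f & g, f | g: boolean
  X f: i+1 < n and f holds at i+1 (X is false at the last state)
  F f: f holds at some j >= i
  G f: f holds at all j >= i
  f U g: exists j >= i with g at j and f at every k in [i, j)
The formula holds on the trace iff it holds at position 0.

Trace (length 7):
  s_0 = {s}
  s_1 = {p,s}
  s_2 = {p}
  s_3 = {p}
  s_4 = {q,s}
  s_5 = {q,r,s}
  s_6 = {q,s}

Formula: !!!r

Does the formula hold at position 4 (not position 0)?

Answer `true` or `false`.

Answer: true

Derivation:
s_0={s}: !!!r=True !!r=False !r=True r=False
s_1={p,s}: !!!r=True !!r=False !r=True r=False
s_2={p}: !!!r=True !!r=False !r=True r=False
s_3={p}: !!!r=True !!r=False !r=True r=False
s_4={q,s}: !!!r=True !!r=False !r=True r=False
s_5={q,r,s}: !!!r=False !!r=True !r=False r=True
s_6={q,s}: !!!r=True !!r=False !r=True r=False
Evaluating at position 4: result = True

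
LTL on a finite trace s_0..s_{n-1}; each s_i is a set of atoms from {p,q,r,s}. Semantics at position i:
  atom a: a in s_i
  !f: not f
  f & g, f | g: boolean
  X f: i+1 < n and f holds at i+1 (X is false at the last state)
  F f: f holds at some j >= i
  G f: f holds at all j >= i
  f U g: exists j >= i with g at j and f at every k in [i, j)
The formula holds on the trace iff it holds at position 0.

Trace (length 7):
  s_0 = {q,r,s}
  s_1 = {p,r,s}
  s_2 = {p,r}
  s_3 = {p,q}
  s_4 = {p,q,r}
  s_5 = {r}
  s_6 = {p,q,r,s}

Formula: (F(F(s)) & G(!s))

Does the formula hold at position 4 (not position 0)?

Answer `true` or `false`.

s_0={q,r,s}: (F(F(s)) & G(!s))=False F(F(s))=True F(s)=True s=True G(!s)=False !s=False
s_1={p,r,s}: (F(F(s)) & G(!s))=False F(F(s))=True F(s)=True s=True G(!s)=False !s=False
s_2={p,r}: (F(F(s)) & G(!s))=False F(F(s))=True F(s)=True s=False G(!s)=False !s=True
s_3={p,q}: (F(F(s)) & G(!s))=False F(F(s))=True F(s)=True s=False G(!s)=False !s=True
s_4={p,q,r}: (F(F(s)) & G(!s))=False F(F(s))=True F(s)=True s=False G(!s)=False !s=True
s_5={r}: (F(F(s)) & G(!s))=False F(F(s))=True F(s)=True s=False G(!s)=False !s=True
s_6={p,q,r,s}: (F(F(s)) & G(!s))=False F(F(s))=True F(s)=True s=True G(!s)=False !s=False
Evaluating at position 4: result = False

Answer: false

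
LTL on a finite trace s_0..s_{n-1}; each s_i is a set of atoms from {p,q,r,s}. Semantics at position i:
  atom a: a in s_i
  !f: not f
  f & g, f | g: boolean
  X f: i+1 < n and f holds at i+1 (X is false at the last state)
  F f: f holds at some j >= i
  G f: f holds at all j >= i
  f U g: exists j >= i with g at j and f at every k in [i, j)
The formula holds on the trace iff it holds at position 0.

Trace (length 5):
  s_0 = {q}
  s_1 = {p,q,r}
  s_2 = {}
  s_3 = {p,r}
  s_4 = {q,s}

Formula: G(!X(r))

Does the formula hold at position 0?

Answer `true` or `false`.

s_0={q}: G(!X(r))=False !X(r)=False X(r)=True r=False
s_1={p,q,r}: G(!X(r))=False !X(r)=True X(r)=False r=True
s_2={}: G(!X(r))=False !X(r)=False X(r)=True r=False
s_3={p,r}: G(!X(r))=True !X(r)=True X(r)=False r=True
s_4={q,s}: G(!X(r))=True !X(r)=True X(r)=False r=False

Answer: false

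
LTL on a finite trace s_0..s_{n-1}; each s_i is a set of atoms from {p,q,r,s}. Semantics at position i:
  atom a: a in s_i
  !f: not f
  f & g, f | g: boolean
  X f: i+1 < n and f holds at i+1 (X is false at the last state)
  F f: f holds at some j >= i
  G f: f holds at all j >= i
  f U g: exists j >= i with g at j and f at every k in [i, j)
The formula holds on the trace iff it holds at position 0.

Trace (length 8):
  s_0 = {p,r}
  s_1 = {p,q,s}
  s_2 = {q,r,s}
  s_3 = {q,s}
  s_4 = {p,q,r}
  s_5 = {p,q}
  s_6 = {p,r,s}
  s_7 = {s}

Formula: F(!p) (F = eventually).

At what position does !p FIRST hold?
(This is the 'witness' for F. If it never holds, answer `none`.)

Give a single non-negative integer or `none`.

s_0={p,r}: !p=False p=True
s_1={p,q,s}: !p=False p=True
s_2={q,r,s}: !p=True p=False
s_3={q,s}: !p=True p=False
s_4={p,q,r}: !p=False p=True
s_5={p,q}: !p=False p=True
s_6={p,r,s}: !p=False p=True
s_7={s}: !p=True p=False
F(!p) holds; first witness at position 2.

Answer: 2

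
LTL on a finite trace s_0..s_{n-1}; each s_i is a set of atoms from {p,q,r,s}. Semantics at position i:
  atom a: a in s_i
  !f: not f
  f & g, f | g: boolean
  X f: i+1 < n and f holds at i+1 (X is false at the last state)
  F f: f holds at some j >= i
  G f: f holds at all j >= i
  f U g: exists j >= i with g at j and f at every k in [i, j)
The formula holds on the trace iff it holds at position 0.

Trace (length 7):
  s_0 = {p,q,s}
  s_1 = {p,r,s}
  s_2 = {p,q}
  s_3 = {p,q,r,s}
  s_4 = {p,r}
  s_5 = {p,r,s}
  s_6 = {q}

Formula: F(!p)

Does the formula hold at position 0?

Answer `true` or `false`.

Answer: true

Derivation:
s_0={p,q,s}: F(!p)=True !p=False p=True
s_1={p,r,s}: F(!p)=True !p=False p=True
s_2={p,q}: F(!p)=True !p=False p=True
s_3={p,q,r,s}: F(!p)=True !p=False p=True
s_4={p,r}: F(!p)=True !p=False p=True
s_5={p,r,s}: F(!p)=True !p=False p=True
s_6={q}: F(!p)=True !p=True p=False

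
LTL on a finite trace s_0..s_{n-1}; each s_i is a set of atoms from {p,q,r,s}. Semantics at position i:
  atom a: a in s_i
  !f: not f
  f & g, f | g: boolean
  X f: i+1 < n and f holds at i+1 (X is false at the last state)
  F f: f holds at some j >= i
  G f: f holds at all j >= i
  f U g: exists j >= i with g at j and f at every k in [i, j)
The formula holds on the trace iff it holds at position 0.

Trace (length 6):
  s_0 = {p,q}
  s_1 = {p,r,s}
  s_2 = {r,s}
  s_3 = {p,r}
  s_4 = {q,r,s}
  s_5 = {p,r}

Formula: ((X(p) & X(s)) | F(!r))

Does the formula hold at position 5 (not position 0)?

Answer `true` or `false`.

s_0={p,q}: ((X(p) & X(s)) | F(!r))=True (X(p) & X(s))=True X(p)=True p=True X(s)=True s=False F(!r)=True !r=True r=False
s_1={p,r,s}: ((X(p) & X(s)) | F(!r))=False (X(p) & X(s))=False X(p)=False p=True X(s)=True s=True F(!r)=False !r=False r=True
s_2={r,s}: ((X(p) & X(s)) | F(!r))=False (X(p) & X(s))=False X(p)=True p=False X(s)=False s=True F(!r)=False !r=False r=True
s_3={p,r}: ((X(p) & X(s)) | F(!r))=False (X(p) & X(s))=False X(p)=False p=True X(s)=True s=False F(!r)=False !r=False r=True
s_4={q,r,s}: ((X(p) & X(s)) | F(!r))=False (X(p) & X(s))=False X(p)=True p=False X(s)=False s=True F(!r)=False !r=False r=True
s_5={p,r}: ((X(p) & X(s)) | F(!r))=False (X(p) & X(s))=False X(p)=False p=True X(s)=False s=False F(!r)=False !r=False r=True
Evaluating at position 5: result = False

Answer: false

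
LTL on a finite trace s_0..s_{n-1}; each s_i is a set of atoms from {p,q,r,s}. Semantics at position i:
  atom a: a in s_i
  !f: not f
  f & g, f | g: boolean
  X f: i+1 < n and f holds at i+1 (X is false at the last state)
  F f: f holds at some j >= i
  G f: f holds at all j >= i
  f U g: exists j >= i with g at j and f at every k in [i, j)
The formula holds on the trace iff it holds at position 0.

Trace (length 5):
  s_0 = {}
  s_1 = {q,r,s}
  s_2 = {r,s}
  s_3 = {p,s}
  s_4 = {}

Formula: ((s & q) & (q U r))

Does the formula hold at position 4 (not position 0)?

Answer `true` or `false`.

s_0={}: ((s & q) & (q U r))=False (s & q)=False s=False q=False (q U r)=False r=False
s_1={q,r,s}: ((s & q) & (q U r))=True (s & q)=True s=True q=True (q U r)=True r=True
s_2={r,s}: ((s & q) & (q U r))=False (s & q)=False s=True q=False (q U r)=True r=True
s_3={p,s}: ((s & q) & (q U r))=False (s & q)=False s=True q=False (q U r)=False r=False
s_4={}: ((s & q) & (q U r))=False (s & q)=False s=False q=False (q U r)=False r=False
Evaluating at position 4: result = False

Answer: false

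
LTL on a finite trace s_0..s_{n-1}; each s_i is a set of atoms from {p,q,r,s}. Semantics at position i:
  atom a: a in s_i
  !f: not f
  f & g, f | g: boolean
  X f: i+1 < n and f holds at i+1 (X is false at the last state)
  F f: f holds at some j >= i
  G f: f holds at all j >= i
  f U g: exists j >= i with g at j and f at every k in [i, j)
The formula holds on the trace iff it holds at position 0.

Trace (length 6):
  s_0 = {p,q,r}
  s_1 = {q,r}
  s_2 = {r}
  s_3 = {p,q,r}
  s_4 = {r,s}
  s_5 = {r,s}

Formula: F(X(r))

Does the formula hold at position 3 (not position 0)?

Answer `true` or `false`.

s_0={p,q,r}: F(X(r))=True X(r)=True r=True
s_1={q,r}: F(X(r))=True X(r)=True r=True
s_2={r}: F(X(r))=True X(r)=True r=True
s_3={p,q,r}: F(X(r))=True X(r)=True r=True
s_4={r,s}: F(X(r))=True X(r)=True r=True
s_5={r,s}: F(X(r))=False X(r)=False r=True
Evaluating at position 3: result = True

Answer: true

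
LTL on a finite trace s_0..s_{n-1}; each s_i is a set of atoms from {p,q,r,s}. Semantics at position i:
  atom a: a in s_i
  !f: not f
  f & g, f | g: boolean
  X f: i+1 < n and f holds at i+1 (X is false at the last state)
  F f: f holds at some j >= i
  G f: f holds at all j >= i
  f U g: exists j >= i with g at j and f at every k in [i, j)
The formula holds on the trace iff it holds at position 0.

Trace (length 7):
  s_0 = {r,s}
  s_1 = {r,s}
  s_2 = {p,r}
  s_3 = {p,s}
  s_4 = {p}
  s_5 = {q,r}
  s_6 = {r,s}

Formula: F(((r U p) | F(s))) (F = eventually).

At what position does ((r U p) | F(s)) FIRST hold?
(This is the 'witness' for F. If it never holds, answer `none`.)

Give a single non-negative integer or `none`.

s_0={r,s}: ((r U p) | F(s))=True (r U p)=True r=True p=False F(s)=True s=True
s_1={r,s}: ((r U p) | F(s))=True (r U p)=True r=True p=False F(s)=True s=True
s_2={p,r}: ((r U p) | F(s))=True (r U p)=True r=True p=True F(s)=True s=False
s_3={p,s}: ((r U p) | F(s))=True (r U p)=True r=False p=True F(s)=True s=True
s_4={p}: ((r U p) | F(s))=True (r U p)=True r=False p=True F(s)=True s=False
s_5={q,r}: ((r U p) | F(s))=True (r U p)=False r=True p=False F(s)=True s=False
s_6={r,s}: ((r U p) | F(s))=True (r U p)=False r=True p=False F(s)=True s=True
F(((r U p) | F(s))) holds; first witness at position 0.

Answer: 0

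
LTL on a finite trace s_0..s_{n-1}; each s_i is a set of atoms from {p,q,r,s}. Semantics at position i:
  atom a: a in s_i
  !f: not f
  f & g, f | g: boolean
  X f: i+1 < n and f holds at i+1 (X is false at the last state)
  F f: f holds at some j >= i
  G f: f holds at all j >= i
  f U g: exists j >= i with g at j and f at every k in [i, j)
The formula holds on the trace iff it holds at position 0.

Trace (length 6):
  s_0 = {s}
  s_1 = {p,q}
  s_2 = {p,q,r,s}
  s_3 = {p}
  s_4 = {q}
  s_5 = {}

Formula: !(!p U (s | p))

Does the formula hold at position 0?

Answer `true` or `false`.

s_0={s}: !(!p U (s | p))=False (!p U (s | p))=True !p=True p=False (s | p)=True s=True
s_1={p,q}: !(!p U (s | p))=False (!p U (s | p))=True !p=False p=True (s | p)=True s=False
s_2={p,q,r,s}: !(!p U (s | p))=False (!p U (s | p))=True !p=False p=True (s | p)=True s=True
s_3={p}: !(!p U (s | p))=False (!p U (s | p))=True !p=False p=True (s | p)=True s=False
s_4={q}: !(!p U (s | p))=True (!p U (s | p))=False !p=True p=False (s | p)=False s=False
s_5={}: !(!p U (s | p))=True (!p U (s | p))=False !p=True p=False (s | p)=False s=False

Answer: false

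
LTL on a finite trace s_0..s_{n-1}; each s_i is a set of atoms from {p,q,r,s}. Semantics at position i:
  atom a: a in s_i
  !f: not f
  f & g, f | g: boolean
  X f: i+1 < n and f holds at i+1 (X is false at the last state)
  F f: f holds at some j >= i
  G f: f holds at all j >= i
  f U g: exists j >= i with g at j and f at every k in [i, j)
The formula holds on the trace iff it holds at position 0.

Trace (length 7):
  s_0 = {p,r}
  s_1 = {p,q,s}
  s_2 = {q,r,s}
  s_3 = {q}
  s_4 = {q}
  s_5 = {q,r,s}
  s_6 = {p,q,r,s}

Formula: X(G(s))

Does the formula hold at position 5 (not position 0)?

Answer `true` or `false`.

s_0={p,r}: X(G(s))=False G(s)=False s=False
s_1={p,q,s}: X(G(s))=False G(s)=False s=True
s_2={q,r,s}: X(G(s))=False G(s)=False s=True
s_3={q}: X(G(s))=False G(s)=False s=False
s_4={q}: X(G(s))=True G(s)=False s=False
s_5={q,r,s}: X(G(s))=True G(s)=True s=True
s_6={p,q,r,s}: X(G(s))=False G(s)=True s=True
Evaluating at position 5: result = True

Answer: true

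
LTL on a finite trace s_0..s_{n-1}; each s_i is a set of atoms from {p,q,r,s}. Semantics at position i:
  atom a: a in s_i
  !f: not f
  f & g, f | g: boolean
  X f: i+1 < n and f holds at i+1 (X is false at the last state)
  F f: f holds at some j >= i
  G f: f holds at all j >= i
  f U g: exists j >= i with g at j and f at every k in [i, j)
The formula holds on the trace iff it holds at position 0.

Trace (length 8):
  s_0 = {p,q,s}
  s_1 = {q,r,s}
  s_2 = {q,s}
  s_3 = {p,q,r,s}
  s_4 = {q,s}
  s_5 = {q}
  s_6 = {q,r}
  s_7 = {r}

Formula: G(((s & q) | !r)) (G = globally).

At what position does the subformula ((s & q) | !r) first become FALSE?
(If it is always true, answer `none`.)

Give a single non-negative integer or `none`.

Answer: 6

Derivation:
s_0={p,q,s}: ((s & q) | !r)=True (s & q)=True s=True q=True !r=True r=False
s_1={q,r,s}: ((s & q) | !r)=True (s & q)=True s=True q=True !r=False r=True
s_2={q,s}: ((s & q) | !r)=True (s & q)=True s=True q=True !r=True r=False
s_3={p,q,r,s}: ((s & q) | !r)=True (s & q)=True s=True q=True !r=False r=True
s_4={q,s}: ((s & q) | !r)=True (s & q)=True s=True q=True !r=True r=False
s_5={q}: ((s & q) | !r)=True (s & q)=False s=False q=True !r=True r=False
s_6={q,r}: ((s & q) | !r)=False (s & q)=False s=False q=True !r=False r=True
s_7={r}: ((s & q) | !r)=False (s & q)=False s=False q=False !r=False r=True
G(((s & q) | !r)) holds globally = False
First violation at position 6.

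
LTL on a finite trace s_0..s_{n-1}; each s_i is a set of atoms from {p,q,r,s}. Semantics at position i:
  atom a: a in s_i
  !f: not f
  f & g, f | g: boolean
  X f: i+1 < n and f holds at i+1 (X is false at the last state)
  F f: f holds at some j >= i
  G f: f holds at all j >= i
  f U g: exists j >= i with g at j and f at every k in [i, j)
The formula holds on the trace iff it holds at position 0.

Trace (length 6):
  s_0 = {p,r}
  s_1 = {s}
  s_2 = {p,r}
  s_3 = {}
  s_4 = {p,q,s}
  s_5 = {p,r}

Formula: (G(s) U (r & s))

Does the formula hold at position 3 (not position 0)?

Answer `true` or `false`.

s_0={p,r}: (G(s) U (r & s))=False G(s)=False s=False (r & s)=False r=True
s_1={s}: (G(s) U (r & s))=False G(s)=False s=True (r & s)=False r=False
s_2={p,r}: (G(s) U (r & s))=False G(s)=False s=False (r & s)=False r=True
s_3={}: (G(s) U (r & s))=False G(s)=False s=False (r & s)=False r=False
s_4={p,q,s}: (G(s) U (r & s))=False G(s)=False s=True (r & s)=False r=False
s_5={p,r}: (G(s) U (r & s))=False G(s)=False s=False (r & s)=False r=True
Evaluating at position 3: result = False

Answer: false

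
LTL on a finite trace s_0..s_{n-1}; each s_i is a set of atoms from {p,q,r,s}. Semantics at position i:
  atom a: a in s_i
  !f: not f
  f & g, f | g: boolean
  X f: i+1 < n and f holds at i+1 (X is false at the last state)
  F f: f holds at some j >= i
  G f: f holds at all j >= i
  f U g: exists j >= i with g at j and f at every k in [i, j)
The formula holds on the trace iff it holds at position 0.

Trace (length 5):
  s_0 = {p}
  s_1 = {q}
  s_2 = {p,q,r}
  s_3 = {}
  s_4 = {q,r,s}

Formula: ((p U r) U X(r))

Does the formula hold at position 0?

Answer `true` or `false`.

Answer: false

Derivation:
s_0={p}: ((p U r) U X(r))=False (p U r)=False p=True r=False X(r)=False
s_1={q}: ((p U r) U X(r))=True (p U r)=False p=False r=False X(r)=True
s_2={p,q,r}: ((p U r) U X(r))=True (p U r)=True p=True r=True X(r)=False
s_3={}: ((p U r) U X(r))=True (p U r)=False p=False r=False X(r)=True
s_4={q,r,s}: ((p U r) U X(r))=False (p U r)=True p=False r=True X(r)=False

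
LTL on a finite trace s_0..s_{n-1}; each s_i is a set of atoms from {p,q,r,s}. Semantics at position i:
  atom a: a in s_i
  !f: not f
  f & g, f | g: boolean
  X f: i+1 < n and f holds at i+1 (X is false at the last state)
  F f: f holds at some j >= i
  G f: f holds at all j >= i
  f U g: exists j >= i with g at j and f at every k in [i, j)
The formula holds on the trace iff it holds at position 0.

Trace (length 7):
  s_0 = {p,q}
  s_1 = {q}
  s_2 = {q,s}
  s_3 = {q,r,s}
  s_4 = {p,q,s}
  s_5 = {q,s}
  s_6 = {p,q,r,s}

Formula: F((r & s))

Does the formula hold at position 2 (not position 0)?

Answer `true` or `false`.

Answer: true

Derivation:
s_0={p,q}: F((r & s))=True (r & s)=False r=False s=False
s_1={q}: F((r & s))=True (r & s)=False r=False s=False
s_2={q,s}: F((r & s))=True (r & s)=False r=False s=True
s_3={q,r,s}: F((r & s))=True (r & s)=True r=True s=True
s_4={p,q,s}: F((r & s))=True (r & s)=False r=False s=True
s_5={q,s}: F((r & s))=True (r & s)=False r=False s=True
s_6={p,q,r,s}: F((r & s))=True (r & s)=True r=True s=True
Evaluating at position 2: result = True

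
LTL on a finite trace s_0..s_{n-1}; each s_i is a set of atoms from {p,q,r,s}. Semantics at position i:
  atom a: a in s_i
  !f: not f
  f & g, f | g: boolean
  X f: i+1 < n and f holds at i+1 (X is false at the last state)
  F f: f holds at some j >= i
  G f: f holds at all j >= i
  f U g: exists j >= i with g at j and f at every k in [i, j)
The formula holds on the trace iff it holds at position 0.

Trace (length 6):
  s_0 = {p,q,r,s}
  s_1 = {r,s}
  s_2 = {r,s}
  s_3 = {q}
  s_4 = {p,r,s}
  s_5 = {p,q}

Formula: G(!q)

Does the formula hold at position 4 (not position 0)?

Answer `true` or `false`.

s_0={p,q,r,s}: G(!q)=False !q=False q=True
s_1={r,s}: G(!q)=False !q=True q=False
s_2={r,s}: G(!q)=False !q=True q=False
s_3={q}: G(!q)=False !q=False q=True
s_4={p,r,s}: G(!q)=False !q=True q=False
s_5={p,q}: G(!q)=False !q=False q=True
Evaluating at position 4: result = False

Answer: false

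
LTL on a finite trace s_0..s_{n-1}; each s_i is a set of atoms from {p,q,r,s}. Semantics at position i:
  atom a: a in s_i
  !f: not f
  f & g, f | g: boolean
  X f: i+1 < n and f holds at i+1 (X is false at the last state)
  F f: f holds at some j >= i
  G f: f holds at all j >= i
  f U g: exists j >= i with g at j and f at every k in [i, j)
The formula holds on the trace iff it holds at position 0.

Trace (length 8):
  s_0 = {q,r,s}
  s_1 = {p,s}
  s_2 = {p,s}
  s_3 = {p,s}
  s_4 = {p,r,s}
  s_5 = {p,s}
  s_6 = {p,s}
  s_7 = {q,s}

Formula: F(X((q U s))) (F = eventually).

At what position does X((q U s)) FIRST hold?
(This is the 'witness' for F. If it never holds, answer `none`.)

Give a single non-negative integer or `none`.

s_0={q,r,s}: X((q U s))=True (q U s)=True q=True s=True
s_1={p,s}: X((q U s))=True (q U s)=True q=False s=True
s_2={p,s}: X((q U s))=True (q U s)=True q=False s=True
s_3={p,s}: X((q U s))=True (q U s)=True q=False s=True
s_4={p,r,s}: X((q U s))=True (q U s)=True q=False s=True
s_5={p,s}: X((q U s))=True (q U s)=True q=False s=True
s_6={p,s}: X((q U s))=True (q U s)=True q=False s=True
s_7={q,s}: X((q U s))=False (q U s)=True q=True s=True
F(X((q U s))) holds; first witness at position 0.

Answer: 0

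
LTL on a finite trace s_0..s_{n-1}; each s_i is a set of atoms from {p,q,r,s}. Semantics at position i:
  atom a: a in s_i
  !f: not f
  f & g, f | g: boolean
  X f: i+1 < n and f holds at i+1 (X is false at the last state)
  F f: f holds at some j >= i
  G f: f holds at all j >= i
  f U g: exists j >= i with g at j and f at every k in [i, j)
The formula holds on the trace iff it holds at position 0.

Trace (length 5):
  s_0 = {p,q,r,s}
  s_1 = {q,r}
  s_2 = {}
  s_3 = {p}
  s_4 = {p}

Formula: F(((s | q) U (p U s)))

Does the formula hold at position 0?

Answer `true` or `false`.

s_0={p,q,r,s}: F(((s | q) U (p U s)))=True ((s | q) U (p U s))=True (s | q)=True s=True q=True (p U s)=True p=True
s_1={q,r}: F(((s | q) U (p U s)))=False ((s | q) U (p U s))=False (s | q)=True s=False q=True (p U s)=False p=False
s_2={}: F(((s | q) U (p U s)))=False ((s | q) U (p U s))=False (s | q)=False s=False q=False (p U s)=False p=False
s_3={p}: F(((s | q) U (p U s)))=False ((s | q) U (p U s))=False (s | q)=False s=False q=False (p U s)=False p=True
s_4={p}: F(((s | q) U (p U s)))=False ((s | q) U (p U s))=False (s | q)=False s=False q=False (p U s)=False p=True

Answer: true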